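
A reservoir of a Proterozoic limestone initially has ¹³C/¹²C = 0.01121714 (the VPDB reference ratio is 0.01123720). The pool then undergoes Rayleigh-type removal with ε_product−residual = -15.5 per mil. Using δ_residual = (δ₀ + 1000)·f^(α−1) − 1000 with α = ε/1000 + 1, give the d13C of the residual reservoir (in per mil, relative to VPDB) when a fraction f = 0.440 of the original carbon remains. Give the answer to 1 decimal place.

δ₀ = (0.01121714/0.01123720 − 1)×1000 = (0.998215 − 1)×1000 = -1.785 per mil
α − 1 = ε/1000 = -0.0155
f^(α−1) = 0.440^(-0.0155) = 1.012807
δ_res = (-1.785 + 1000) × 1.012807 − 1000 = 1010.999 − 1000 = 11.00 per mil

11.0 per mil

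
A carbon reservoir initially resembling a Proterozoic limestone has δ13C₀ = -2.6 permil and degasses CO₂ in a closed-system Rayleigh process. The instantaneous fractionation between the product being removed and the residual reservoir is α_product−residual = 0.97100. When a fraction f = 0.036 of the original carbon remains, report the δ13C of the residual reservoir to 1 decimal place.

98.3 permil

Rayleigh residual: δ_res = (δ₀ + 1000)·f^(α−1) − 1000
α − 1 = -0.02900
f^(α−1) = 0.036^(-0.02900) = 1.101203
δ_res = (-2.6 + 1000) × 1.101203 − 1000 = 1098.339 − 1000 = 98.34 permil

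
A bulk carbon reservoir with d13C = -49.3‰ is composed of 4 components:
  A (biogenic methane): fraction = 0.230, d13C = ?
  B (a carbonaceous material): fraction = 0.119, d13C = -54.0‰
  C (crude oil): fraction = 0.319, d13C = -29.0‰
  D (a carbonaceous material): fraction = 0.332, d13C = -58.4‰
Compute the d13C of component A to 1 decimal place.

-61.9‰

Isotope mass balance: δ_bulk = Σ fᵢ·δᵢ.
-49.3 = 0.230×δ_A + 0.119×(-54.0) + 0.319×(-29.0) + 0.332×(-58.4)
0.230·δ_A = -49.3 − (-35.066) = -14.234
δ_A = -14.234 / 0.230 = -61.89‰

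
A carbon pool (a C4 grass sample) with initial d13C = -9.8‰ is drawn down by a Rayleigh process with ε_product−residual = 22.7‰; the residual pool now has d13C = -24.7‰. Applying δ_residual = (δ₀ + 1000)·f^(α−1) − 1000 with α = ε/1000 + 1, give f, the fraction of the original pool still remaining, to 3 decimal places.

α − 1 = ε/1000 = 0.0227
(δ_res + 1000)/(δ₀ + 1000) = (-24.7 + 1000)/(-9.8 + 1000) = 975.3/990.2 = 0.984953
f = 0.984953^(1/0.0227) = exp(ln(0.984953)/0.0227) = exp(-0.01516/0.0227)
f = exp(-0.6679) = 0.5128

0.513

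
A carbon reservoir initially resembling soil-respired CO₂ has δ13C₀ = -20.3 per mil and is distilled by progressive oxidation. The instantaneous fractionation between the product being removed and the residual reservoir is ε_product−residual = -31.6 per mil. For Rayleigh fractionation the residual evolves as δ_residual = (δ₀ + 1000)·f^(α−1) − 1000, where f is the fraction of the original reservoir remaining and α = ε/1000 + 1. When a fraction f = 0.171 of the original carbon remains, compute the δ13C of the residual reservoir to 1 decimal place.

Rayleigh residual: δ_res = (δ₀ + 1000)·f^(α−1) − 1000
α = ε/1000 + 1 = 0.96840, so α − 1 = -0.03160
f^(α−1) = 0.171^(-0.03160) = 1.057395
δ_res = (-20.3 + 1000) × 1.057395 − 1000 = 1035.930 − 1000 = 35.93 per mil

35.9 per mil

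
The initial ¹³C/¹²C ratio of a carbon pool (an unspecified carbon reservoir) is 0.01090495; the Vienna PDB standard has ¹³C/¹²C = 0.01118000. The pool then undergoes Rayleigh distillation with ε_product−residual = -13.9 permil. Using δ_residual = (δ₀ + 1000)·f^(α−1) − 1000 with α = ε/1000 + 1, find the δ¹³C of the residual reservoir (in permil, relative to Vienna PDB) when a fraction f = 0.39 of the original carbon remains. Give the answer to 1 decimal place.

-11.8 permil

δ₀ = (0.01090495/0.01118000 − 1)×1000 = (0.975398 − 1)×1000 = -24.602 permil
α − 1 = ε/1000 = -0.0139
f^(α−1) = 0.39^(-0.0139) = 1.013174
δ_res = (-24.602 + 1000) × 1.013174 − 1000 = 988.248 − 1000 = -11.75 permil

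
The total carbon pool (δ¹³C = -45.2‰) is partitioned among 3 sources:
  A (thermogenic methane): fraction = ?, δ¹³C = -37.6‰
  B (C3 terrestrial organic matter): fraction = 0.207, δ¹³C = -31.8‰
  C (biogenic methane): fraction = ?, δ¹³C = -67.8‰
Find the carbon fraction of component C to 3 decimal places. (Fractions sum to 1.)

Let f_C and f_A be the unknown fractions; fractions sum to 1 so f_C + f_A = 0.793.
Mass balance: Σ fᵢ·δᵢ = δ_bulk ⇒ f_C·(-67.8) + f_A·(-37.6) = -45.2 − (-6.583) = -38.617
Substitute f_A = 0.793 − f_C:
f_C·(-67.8 − -37.6) = -38.617 − 0.793×(-37.6) = -8.801
f_C = -8.801 / -30.2 = 0.2914

0.291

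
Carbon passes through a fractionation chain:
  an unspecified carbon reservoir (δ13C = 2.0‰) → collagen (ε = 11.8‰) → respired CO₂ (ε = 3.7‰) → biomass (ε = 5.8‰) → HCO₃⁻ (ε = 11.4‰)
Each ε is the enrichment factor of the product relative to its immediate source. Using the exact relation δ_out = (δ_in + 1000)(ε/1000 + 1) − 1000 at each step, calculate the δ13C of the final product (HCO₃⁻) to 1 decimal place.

step 1: δ = (2.00 + 1000)·(11.8/1000 + 1) − 1000 = 13.82‰
step 2: δ = (13.82 + 1000)·(3.7/1000 + 1) − 1000 = 17.57‰
step 3: δ = (17.57 + 1000)·(5.8/1000 + 1) − 1000 = 23.48‰
step 4: δ = (23.48 + 1000)·(11.4/1000 + 1) − 1000 = 35.14‰

35.1‰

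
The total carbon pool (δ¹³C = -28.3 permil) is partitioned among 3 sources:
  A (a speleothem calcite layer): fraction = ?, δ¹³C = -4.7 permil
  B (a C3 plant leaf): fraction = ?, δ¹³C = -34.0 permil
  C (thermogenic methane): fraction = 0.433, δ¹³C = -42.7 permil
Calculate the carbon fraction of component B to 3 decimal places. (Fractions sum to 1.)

0.244

Let f_B and f_A be the unknown fractions; fractions sum to 1 so f_B + f_A = 0.567.
Mass balance: Σ fᵢ·δᵢ = δ_bulk ⇒ f_B·(-34.0) + f_A·(-4.7) = -28.3 − (-18.489) = -9.811
Substitute f_A = 0.567 − f_B:
f_B·(-34.0 − -4.7) = -9.811 − 0.567×(-4.7) = -7.146
f_B = -7.146 / -29.3 = 0.2439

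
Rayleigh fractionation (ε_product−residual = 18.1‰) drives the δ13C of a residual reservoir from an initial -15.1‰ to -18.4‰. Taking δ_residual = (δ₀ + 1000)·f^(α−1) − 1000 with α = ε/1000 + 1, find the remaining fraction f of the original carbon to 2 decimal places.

α − 1 = ε/1000 = 0.0181
(δ_res + 1000)/(δ₀ + 1000) = (-18.4 + 1000)/(-15.1 + 1000) = 981.6/984.9 = 0.996649
f = 0.996649^(1/0.0181) = exp(ln(0.996649)/0.0181) = exp(-0.00336/0.0181)
f = exp(-0.1854) = 0.8307

0.83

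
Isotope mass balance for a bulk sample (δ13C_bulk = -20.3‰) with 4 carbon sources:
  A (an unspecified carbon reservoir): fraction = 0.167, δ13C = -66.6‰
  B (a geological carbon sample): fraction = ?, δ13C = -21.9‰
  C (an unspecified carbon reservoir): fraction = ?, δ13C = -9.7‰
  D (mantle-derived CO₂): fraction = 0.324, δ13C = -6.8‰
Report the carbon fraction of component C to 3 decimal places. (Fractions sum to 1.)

Let f_C and f_B be the unknown fractions; fractions sum to 1 so f_C + f_B = 0.509.
Mass balance: Σ fᵢ·δᵢ = δ_bulk ⇒ f_C·(-9.7) + f_B·(-21.9) = -20.3 − (-13.325) = -6.975
Substitute f_B = 0.509 − f_C:
f_C·(-9.7 − -21.9) = -6.975 − 0.509×(-21.9) = 4.172
f_C = 4.172 / 12.2 = 0.3420

0.342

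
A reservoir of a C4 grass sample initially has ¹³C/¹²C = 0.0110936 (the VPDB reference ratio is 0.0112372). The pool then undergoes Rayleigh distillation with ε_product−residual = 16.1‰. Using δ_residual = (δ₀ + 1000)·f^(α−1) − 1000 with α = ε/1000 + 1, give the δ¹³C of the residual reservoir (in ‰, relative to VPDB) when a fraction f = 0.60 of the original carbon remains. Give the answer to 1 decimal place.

δ₀ = (0.0110936/0.0112372 − 1)×1000 = (0.987221 − 1)×1000 = -12.779‰
α − 1 = ε/1000 = 0.0161
f^(α−1) = 0.60^(0.0161) = 0.991809
δ_res = (-12.779 + 1000) × 0.991809 − 1000 = 979.135 − 1000 = -20.86‰

-20.9‰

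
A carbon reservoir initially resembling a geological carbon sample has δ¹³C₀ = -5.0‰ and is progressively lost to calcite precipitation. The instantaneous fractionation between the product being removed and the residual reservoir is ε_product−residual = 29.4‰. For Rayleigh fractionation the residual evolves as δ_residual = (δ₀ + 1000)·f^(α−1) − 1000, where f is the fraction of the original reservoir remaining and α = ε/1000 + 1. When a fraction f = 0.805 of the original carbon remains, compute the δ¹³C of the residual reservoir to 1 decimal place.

-11.3‰

Rayleigh residual: δ_res = (δ₀ + 1000)·f^(α−1) − 1000
α = ε/1000 + 1 = 1.02940, so α − 1 = 0.02940
f^(α−1) = 0.805^(0.02940) = 0.993643
δ_res = (-5.0 + 1000) × 0.993643 − 1000 = 988.675 − 1000 = -11.33‰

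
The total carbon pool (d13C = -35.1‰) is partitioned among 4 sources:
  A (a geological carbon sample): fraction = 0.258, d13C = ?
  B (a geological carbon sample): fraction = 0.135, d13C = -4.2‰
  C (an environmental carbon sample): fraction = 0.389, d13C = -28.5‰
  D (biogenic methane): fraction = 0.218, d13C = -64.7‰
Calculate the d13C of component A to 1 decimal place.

Isotope mass balance: δ_bulk = Σ fᵢ·δᵢ.
-35.1 = 0.258×δ_A + 0.135×(-4.2) + 0.389×(-28.5) + 0.218×(-64.7)
0.258·δ_A = -35.1 − (-25.758) = -9.342
δ_A = -9.342 / 0.258 = -36.21‰

-36.2‰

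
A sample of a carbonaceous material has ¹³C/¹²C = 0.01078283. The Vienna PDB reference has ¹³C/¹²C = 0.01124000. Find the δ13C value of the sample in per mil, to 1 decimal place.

δ13C = (R_sample / R_standard − 1) × 1000
R_sample / R_standard = 0.01078283 / 0.01124000 = 0.959327
δ13C = (0.959327 − 1) × 1000 = -40.67 per mil

-40.7 per mil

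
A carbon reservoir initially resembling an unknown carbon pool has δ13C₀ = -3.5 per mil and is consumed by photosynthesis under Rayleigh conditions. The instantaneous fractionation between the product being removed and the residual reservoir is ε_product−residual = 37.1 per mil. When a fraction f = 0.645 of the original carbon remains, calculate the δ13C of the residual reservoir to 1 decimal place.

-19.6 per mil

Rayleigh residual: δ_res = (δ₀ + 1000)·f^(α−1) − 1000
α = ε/1000 + 1 = 1.03710, so α − 1 = 0.03710
f^(α−1) = 0.645^(0.03710) = 0.983863
δ_res = (-3.5 + 1000) × 0.983863 − 1000 = 980.420 − 1000 = -19.58 per mil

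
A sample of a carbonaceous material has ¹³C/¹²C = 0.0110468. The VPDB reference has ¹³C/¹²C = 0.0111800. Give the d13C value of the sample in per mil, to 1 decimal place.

-11.9 per mil

d13C = (R_sample / R_standard − 1) × 1000
R_sample / R_standard = 0.0110468 / 0.0111800 = 0.988086
d13C = (0.988086 − 1) × 1000 = -11.91 per mil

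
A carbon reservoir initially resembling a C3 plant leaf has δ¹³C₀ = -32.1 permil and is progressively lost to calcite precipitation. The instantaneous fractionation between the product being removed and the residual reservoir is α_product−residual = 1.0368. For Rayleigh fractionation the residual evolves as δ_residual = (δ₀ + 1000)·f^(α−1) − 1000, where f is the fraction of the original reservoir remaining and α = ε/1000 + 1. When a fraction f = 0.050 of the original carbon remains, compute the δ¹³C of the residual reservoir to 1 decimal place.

-133.1 permil

Rayleigh residual: δ_res = (δ₀ + 1000)·f^(α−1) − 1000
α − 1 = 0.03680
f^(α−1) = 0.050^(0.03680) = 0.895617
δ_res = (-32.1 + 1000) × 0.895617 − 1000 = 866.867 − 1000 = -133.13 permil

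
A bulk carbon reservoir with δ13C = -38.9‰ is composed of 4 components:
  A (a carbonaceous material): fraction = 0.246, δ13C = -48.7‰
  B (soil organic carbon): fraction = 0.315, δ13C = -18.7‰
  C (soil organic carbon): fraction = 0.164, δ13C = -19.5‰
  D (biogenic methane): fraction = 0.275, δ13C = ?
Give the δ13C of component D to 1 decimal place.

-64.8‰

Isotope mass balance: δ_bulk = Σ fᵢ·δᵢ.
-38.9 = 0.246×(-48.7) + 0.315×(-18.7) + 0.164×(-19.5) + 0.275×δ_D
0.275·δ_D = -38.9 − (-21.069) = -17.831
δ_D = -17.831 / 0.275 = -64.84‰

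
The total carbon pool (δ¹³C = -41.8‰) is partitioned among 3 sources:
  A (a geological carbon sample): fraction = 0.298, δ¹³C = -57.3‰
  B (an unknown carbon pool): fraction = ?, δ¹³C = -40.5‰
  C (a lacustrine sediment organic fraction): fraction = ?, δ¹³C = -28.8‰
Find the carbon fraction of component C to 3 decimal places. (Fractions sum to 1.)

0.317

Let f_C and f_B be the unknown fractions; fractions sum to 1 so f_C + f_B = 0.702.
Mass balance: Σ fᵢ·δᵢ = δ_bulk ⇒ f_C·(-28.8) + f_B·(-40.5) = -41.8 − (-17.075) = -24.725
Substitute f_B = 0.702 − f_C:
f_C·(-28.8 − -40.5) = -24.725 − 0.702×(-40.5) = 3.706
f_C = 3.706 / 11.7 = 0.3168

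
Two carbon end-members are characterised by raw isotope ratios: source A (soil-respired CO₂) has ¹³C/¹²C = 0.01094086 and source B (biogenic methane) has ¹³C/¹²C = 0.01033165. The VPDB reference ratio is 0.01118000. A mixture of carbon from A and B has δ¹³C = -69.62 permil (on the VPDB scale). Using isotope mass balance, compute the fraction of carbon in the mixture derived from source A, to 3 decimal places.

0.115

δ_A = (0.01094086/0.01118000 − 1)×1000 = (0.978610 − 1)×1000 = -21.390 permil
δ_B = (0.01033165/0.01118000 − 1)×1000 = (0.924119 − 1)×1000 = -75.881 permil
f_A = (δ_mix − δ_B)/(δ_A − δ_B) = (-69.62 − (-75.881))/(-21.390 − (-75.881))
f_A = 6.261 / 54.491 = 0.1149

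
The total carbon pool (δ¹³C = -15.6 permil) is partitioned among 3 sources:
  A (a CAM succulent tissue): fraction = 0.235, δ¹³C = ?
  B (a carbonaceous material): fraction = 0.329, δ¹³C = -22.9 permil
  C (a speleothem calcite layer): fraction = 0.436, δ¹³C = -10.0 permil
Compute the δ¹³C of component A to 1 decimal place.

-15.8 permil

Isotope mass balance: δ_bulk = Σ fᵢ·δᵢ.
-15.6 = 0.235×δ_A + 0.329×(-22.9) + 0.436×(-10.0)
0.235·δ_A = -15.6 − (-11.894) = -3.706
δ_A = -3.706 / 0.235 = -15.77 permil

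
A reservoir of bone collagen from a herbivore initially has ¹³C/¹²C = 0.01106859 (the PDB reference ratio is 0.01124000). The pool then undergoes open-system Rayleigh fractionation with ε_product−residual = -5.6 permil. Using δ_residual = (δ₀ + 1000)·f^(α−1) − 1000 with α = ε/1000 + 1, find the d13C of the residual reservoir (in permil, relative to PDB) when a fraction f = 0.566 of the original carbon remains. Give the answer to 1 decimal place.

δ₀ = (0.01106859/0.01124000 − 1)×1000 = (0.984750 − 1)×1000 = -15.250 permil
α − 1 = ε/1000 = -0.0056
f^(α−1) = 0.566^(-0.0056) = 1.003192
δ_res = (-15.250 + 1000) × 1.003192 − 1000 = 987.894 − 1000 = -12.11 permil

-12.1 permil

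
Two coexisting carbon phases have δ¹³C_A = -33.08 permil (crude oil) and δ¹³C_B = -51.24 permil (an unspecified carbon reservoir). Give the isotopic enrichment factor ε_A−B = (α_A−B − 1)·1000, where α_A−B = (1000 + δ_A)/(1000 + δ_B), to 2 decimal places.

19.14 permil

α_A−B = (1000 + -33.08) / (1000 + -51.24) = 966.92 / 948.76 = 1.019141
ε_A−B = (1.019141 − 1) × 1000 = 19.141 permil
(The approximation ε ≈ δ_A − δ_B would give 18.16 permil.)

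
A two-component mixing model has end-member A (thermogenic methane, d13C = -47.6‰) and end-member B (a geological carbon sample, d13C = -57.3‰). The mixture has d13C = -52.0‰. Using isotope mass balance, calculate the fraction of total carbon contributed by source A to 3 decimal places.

0.546

δ_mix = f_A·δ_A + (1 − f_A)·δ_B  ⇒  f_A = (δ_mix − δ_B)/(δ_A − δ_B)
f_A = (-52.0 − (-57.3)) / (-47.6 − (-57.3))
f_A = 5.3 / 9.7 = 0.5464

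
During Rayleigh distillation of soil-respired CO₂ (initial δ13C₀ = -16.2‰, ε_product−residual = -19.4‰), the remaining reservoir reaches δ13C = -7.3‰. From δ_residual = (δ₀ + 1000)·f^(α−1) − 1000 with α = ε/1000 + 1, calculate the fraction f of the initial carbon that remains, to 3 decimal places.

α − 1 = ε/1000 = -0.0194
(δ_res + 1000)/(δ₀ + 1000) = (-7.3 + 1000)/(-16.2 + 1000) = 992.7/983.8 = 1.009047
f = 1.009047^(1/-0.0194) = exp(ln(1.009047)/-0.0194) = exp(0.00901/-0.0194)
f = exp(-0.4642) = 0.6286

0.629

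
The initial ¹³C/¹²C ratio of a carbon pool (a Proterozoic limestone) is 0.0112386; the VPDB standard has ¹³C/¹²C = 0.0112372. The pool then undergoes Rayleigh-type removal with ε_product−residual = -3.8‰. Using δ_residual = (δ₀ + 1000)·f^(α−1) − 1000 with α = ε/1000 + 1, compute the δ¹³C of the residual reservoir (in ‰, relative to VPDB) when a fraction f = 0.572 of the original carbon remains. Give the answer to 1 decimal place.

δ₀ = (0.0112386/0.0112372 − 1)×1000 = (1.000125 − 1)×1000 = 0.125‰
α − 1 = ε/1000 = -0.0038
f^(α−1) = 0.572^(-0.0038) = 1.002125
δ_res = (0.125 + 1000) × 1.002125 − 1000 = 1002.250 − 1000 = 2.25‰

2.2‰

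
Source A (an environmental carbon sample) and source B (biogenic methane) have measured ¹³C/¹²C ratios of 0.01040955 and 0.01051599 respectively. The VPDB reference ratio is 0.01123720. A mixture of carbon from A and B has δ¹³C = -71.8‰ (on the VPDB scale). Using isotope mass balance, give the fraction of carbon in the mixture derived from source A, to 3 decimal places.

0.804

δ_A = (0.01040955/0.01123720 − 1)×1000 = (0.926347 − 1)×1000 = -73.653‰
δ_B = (0.01051599/0.01123720 − 1)×1000 = (0.935819 − 1)×1000 = -64.181‰
f_A = (δ_mix − δ_B)/(δ_A − δ_B) = (-71.8 − (-64.181))/(-73.653 − (-64.181))
f_A = -7.619 / -9.472 = 0.8044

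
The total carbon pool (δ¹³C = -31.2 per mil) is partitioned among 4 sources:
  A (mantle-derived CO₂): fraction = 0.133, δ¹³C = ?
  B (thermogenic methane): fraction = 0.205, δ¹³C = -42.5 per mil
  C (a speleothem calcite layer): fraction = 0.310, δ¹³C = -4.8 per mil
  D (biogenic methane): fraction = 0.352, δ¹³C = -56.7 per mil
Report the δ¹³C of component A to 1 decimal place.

-7.8 per mil

Isotope mass balance: δ_bulk = Σ fᵢ·δᵢ.
-31.2 = 0.133×δ_A + 0.205×(-42.5) + 0.310×(-4.8) + 0.352×(-56.7)
0.133·δ_A = -31.2 − (-30.159) = -1.041
δ_A = -1.041 / 0.133 = -7.83 per mil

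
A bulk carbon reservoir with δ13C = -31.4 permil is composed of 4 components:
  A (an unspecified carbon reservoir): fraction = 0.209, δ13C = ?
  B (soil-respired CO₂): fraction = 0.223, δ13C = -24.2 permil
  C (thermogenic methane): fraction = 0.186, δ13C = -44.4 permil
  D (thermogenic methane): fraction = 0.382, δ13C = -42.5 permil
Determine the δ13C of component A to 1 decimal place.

-7.2 permil

Isotope mass balance: δ_bulk = Σ fᵢ·δᵢ.
-31.4 = 0.209×δ_A + 0.223×(-24.2) + 0.186×(-44.4) + 0.382×(-42.5)
0.209·δ_A = -31.4 − (-29.890) = -1.510
δ_A = -1.510 / 0.209 = -7.22 permil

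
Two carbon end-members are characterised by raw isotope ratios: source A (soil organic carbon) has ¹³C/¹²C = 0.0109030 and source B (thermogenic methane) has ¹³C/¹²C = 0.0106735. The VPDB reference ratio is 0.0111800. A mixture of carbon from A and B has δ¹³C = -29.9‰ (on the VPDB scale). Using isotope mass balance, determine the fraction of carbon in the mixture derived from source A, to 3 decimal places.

δ_A = (0.0109030/0.0111800 − 1)×1000 = (0.975224 − 1)×1000 = -24.776‰
δ_B = (0.0106735/0.0111800 − 1)×1000 = (0.954696 − 1)×1000 = -45.304‰
f_A = (δ_mix − δ_B)/(δ_A − δ_B) = (-29.9 − (-45.304))/(-24.776 − (-45.304))
f_A = 15.404 / 20.528 = 0.7504

0.750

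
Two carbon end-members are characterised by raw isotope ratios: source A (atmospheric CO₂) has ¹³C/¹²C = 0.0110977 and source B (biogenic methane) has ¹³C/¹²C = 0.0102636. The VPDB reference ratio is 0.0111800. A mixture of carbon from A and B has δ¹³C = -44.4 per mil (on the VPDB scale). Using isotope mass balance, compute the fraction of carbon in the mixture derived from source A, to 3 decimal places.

0.504

δ_A = (0.0110977/0.0111800 − 1)×1000 = (0.992639 − 1)×1000 = -7.361 per mil
δ_B = (0.0102636/0.0111800 − 1)×1000 = (0.918032 − 1)×1000 = -81.968 per mil
f_A = (δ_mix − δ_B)/(δ_A − δ_B) = (-44.4 − (-81.968))/(-7.361 − (-81.968))
f_A = 37.568 / 74.606 = 0.5035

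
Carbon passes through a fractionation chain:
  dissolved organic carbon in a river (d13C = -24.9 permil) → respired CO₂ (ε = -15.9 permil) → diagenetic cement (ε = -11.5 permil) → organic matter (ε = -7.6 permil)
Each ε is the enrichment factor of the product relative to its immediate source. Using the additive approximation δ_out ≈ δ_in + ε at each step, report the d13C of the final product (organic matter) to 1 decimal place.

step 1: δ ≈ -24.9 + (-15.9) = -40.8 permil
step 2: δ ≈ -40.8 + (-11.5) = -52.3 permil
step 3: δ ≈ -52.3 + (-7.6) = -59.9 permil

-59.9 permil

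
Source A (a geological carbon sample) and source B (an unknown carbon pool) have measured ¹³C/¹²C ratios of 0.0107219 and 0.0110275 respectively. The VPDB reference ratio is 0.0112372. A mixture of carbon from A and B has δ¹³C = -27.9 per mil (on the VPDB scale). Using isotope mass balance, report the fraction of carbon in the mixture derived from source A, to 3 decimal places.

δ_A = (0.0107219/0.0112372 − 1)×1000 = (0.954143 − 1)×1000 = -45.857 per mil
δ_B = (0.0110275/0.0112372 − 1)×1000 = (0.981339 − 1)×1000 = -18.661 per mil
f_A = (δ_mix − δ_B)/(δ_A − δ_B) = (-27.9 − (-18.661))/(-45.857 − (-18.661))
f_A = -9.239 / -27.195 = 0.3397

0.340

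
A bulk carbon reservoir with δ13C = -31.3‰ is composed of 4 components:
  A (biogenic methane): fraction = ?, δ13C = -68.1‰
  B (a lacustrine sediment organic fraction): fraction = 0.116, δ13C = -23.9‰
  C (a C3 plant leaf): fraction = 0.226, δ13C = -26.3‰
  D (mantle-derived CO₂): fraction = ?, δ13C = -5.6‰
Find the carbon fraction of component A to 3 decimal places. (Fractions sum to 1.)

Let f_A and f_D be the unknown fractions; fractions sum to 1 so f_A + f_D = 0.658.
Mass balance: Σ fᵢ·δᵢ = δ_bulk ⇒ f_A·(-68.1) + f_D·(-5.6) = -31.3 − (-8.716) = -22.584
Substitute f_D = 0.658 − f_A:
f_A·(-68.1 − -5.6) = -22.584 − 0.658×(-5.6) = -18.899
f_A = -18.899 / -62.5 = 0.3024

0.302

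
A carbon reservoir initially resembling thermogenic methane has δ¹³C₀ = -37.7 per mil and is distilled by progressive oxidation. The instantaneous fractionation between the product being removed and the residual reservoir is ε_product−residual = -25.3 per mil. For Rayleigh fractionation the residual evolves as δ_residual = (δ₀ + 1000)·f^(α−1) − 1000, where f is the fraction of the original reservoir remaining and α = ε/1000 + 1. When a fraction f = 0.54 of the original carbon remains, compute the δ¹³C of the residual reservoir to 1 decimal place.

Rayleigh residual: δ_res = (δ₀ + 1000)·f^(α−1) − 1000
α = ε/1000 + 1 = 0.97470, so α − 1 = -0.02530
f^(α−1) = 0.54^(-0.02530) = 1.015712
δ_res = (-37.7 + 1000) × 1.015712 − 1000 = 977.419 − 1000 = -22.58 per mil

-22.6 per mil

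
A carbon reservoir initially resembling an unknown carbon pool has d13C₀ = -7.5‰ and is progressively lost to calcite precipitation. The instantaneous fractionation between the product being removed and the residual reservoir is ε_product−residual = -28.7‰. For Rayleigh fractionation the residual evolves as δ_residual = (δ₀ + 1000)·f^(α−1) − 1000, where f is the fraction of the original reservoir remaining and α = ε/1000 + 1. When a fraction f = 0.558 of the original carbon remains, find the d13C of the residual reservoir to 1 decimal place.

Rayleigh residual: δ_res = (δ₀ + 1000)·f^(α−1) − 1000
α = ε/1000 + 1 = 0.97130, so α − 1 = -0.02870
f^(α−1) = 0.558^(-0.02870) = 1.016884
δ_res = (-7.5 + 1000) × 1.016884 − 1000 = 1009.258 − 1000 = 9.26‰

9.3‰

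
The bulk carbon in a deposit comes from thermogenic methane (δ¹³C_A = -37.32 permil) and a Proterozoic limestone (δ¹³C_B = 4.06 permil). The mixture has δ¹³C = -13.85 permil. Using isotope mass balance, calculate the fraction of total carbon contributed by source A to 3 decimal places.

δ_mix = f_A·δ_A + (1 − f_A)·δ_B  ⇒  f_A = (δ_mix − δ_B)/(δ_A − δ_B)
f_A = (-13.85 − (4.06)) / (-37.32 − (4.06))
f_A = -17.91 / -41.38 = 0.4328

0.433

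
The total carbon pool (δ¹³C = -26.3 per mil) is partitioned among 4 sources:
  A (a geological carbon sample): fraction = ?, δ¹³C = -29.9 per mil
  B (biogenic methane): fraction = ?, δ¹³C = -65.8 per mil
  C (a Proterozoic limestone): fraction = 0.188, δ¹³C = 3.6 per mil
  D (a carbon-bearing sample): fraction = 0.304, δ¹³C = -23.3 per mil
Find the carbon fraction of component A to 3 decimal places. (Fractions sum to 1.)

0.377

Let f_A and f_B be the unknown fractions; fractions sum to 1 so f_A + f_B = 0.508.
Mass balance: Σ fᵢ·δᵢ = δ_bulk ⇒ f_A·(-29.9) + f_B·(-65.8) = -26.3 − (-6.406) = -19.894
Substitute f_B = 0.508 − f_A:
f_A·(-29.9 − -65.8) = -19.894 − 0.508×(-65.8) = 13.533
f_A = 13.533 / 35.9 = 0.3770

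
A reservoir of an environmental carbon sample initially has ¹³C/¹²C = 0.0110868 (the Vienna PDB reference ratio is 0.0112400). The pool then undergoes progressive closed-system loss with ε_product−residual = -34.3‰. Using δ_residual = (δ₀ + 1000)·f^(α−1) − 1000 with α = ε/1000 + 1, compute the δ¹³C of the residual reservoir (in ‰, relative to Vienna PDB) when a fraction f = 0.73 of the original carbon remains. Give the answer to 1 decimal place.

-2.9‰

δ₀ = (0.0110868/0.0112400 − 1)×1000 = (0.986370 − 1)×1000 = -13.630‰
α − 1 = ε/1000 = -0.0343
f^(α−1) = 0.73^(-0.0343) = 1.010853
δ_res = (-13.630 + 1000) × 1.010853 − 1000 = 997.075 − 1000 = -2.92‰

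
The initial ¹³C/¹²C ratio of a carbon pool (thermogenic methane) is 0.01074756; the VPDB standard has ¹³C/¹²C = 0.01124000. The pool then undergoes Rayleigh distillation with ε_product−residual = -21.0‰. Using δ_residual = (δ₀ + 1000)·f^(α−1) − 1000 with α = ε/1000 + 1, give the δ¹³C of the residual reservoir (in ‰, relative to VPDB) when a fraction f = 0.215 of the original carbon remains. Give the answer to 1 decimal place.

δ₀ = (0.01074756/0.01124000 − 1)×1000 = (0.956189 − 1)×1000 = -43.811‰
α − 1 = ε/1000 = -0.0210
f^(α−1) = 0.215^(-0.0210) = 1.032806
δ_res = (-43.811 + 1000) × 1.032806 − 1000 = 987.557 − 1000 = -12.44‰

-12.4‰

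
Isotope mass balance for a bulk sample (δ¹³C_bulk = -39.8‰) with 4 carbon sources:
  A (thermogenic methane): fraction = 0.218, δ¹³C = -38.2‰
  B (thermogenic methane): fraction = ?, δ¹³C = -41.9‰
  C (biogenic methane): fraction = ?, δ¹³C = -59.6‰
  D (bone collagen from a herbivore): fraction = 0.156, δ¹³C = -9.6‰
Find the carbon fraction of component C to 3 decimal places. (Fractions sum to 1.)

0.212

Let f_C and f_B be the unknown fractions; fractions sum to 1 so f_C + f_B = 0.626.
Mass balance: Σ fᵢ·δᵢ = δ_bulk ⇒ f_C·(-59.6) + f_B·(-41.9) = -39.8 − (-9.825) = -29.975
Substitute f_B = 0.626 − f_C:
f_C·(-59.6 − -41.9) = -29.975 − 0.626×(-41.9) = -3.745
f_C = -3.745 / -17.7 = 0.2116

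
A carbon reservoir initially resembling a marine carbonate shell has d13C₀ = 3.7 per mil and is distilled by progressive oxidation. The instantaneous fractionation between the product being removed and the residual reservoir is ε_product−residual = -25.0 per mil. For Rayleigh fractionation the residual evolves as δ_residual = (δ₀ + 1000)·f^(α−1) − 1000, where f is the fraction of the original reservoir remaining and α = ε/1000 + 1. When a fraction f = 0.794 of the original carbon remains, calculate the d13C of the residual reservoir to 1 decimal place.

Rayleigh residual: δ_res = (δ₀ + 1000)·f^(α−1) − 1000
α = ε/1000 + 1 = 0.97500, so α − 1 = -0.02500
f^(α−1) = 0.794^(-0.02500) = 1.005783
δ_res = (3.7 + 1000) × 1.005783 − 1000 = 1009.505 − 1000 = 9.50 per mil

9.5 per mil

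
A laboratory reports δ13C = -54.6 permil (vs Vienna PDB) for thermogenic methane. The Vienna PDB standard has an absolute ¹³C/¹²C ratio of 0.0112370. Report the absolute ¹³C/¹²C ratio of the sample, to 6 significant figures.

R_sample = R_standard × (δ13C/1000 + 1)
R_sample = 0.0112370 × (-54.6/1000 + 1) = 0.0112370 × 0.945400
R_sample = 0.0106235

0.0106235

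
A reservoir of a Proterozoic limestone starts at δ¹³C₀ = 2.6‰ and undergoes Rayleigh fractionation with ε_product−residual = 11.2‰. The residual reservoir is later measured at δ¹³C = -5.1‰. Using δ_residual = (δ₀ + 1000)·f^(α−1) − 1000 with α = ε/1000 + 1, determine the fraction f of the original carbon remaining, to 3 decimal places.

0.502

α − 1 = ε/1000 = 0.0112
(δ_res + 1000)/(δ₀ + 1000) = (-5.1 + 1000)/(2.6 + 1000) = 994.9/1002.6 = 0.992320
f = 0.992320^(1/0.0112) = exp(ln(0.992320)/0.0112) = exp(-0.00771/0.0112)
f = exp(-0.6884) = 0.5024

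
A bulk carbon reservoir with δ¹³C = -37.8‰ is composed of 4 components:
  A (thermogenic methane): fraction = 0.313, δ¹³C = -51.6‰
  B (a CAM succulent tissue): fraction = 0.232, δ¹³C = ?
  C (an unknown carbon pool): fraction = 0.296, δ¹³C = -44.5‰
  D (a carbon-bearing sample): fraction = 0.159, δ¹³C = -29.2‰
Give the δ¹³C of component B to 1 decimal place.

Isotope mass balance: δ_bulk = Σ fᵢ·δᵢ.
-37.8 = 0.313×(-51.6) + 0.232×δ_B + 0.296×(-44.5) + 0.159×(-29.2)
0.232·δ_B = -37.8 − (-33.966) = -3.834
δ_B = -3.834 / 0.232 = -16.53‰

-16.5‰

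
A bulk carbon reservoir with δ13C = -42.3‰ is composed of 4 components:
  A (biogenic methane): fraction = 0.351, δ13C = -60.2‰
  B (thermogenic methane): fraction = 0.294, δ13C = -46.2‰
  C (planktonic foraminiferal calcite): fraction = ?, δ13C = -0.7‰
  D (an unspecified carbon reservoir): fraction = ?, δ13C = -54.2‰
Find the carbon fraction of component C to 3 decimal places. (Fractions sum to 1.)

0.218

Let f_C and f_D be the unknown fractions; fractions sum to 1 so f_C + f_D = 0.355.
Mass balance: Σ fᵢ·δᵢ = δ_bulk ⇒ f_C·(-0.7) + f_D·(-54.2) = -42.3 − (-34.713) = -7.587
Substitute f_D = 0.355 − f_C:
f_C·(-0.7 − -54.2) = -7.587 − 0.355×(-54.2) = 11.654
f_C = 11.654 / 53.5 = 0.2178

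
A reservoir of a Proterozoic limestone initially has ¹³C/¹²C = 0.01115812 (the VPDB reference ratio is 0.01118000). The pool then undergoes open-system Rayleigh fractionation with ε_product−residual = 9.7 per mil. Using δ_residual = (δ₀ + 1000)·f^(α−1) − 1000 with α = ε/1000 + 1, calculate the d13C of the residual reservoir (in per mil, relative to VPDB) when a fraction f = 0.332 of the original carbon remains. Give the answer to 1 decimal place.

δ₀ = (0.01115812/0.01118000 − 1)×1000 = (0.998043 − 1)×1000 = -1.957 per mil
α − 1 = ε/1000 = 0.0097
f^(α−1) = 0.332^(0.0097) = 0.989362
δ_res = (-1.957 + 1000) × 0.989362 − 1000 = 987.425 − 1000 = -12.57 per mil

-12.6 per mil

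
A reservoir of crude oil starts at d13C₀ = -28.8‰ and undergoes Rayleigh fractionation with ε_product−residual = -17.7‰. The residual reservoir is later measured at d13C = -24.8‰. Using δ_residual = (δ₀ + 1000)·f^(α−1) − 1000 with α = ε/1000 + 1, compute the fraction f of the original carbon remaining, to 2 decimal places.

0.79

α − 1 = ε/1000 = -0.0177
(δ_res + 1000)/(δ₀ + 1000) = (-24.8 + 1000)/(-28.8 + 1000) = 975.2/971.2 = 1.004119
f = 1.004119^(1/-0.0177) = exp(ln(1.004119)/-0.0177) = exp(0.00411/-0.0177)
f = exp(-0.2322) = 0.7928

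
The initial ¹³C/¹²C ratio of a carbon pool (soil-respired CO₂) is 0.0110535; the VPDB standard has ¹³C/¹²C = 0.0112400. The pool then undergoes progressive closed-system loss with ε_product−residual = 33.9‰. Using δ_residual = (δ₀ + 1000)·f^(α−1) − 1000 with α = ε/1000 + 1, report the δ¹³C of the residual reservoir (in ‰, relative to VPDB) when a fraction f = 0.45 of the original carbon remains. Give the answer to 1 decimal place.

δ₀ = (0.0110535/0.0112400 − 1)×1000 = (0.983407 − 1)×1000 = -16.593‰
α − 1 = ε/1000 = 0.0339
f^(α−1) = 0.45^(0.0339) = 0.973294
δ_res = (-16.593 + 1000) × 0.973294 − 1000 = 957.144 − 1000 = -42.86‰

-42.9‰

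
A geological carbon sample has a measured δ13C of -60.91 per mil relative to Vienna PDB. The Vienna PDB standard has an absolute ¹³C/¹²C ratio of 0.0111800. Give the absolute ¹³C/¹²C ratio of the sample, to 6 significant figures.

R_sample = R_standard × (δ13C/1000 + 1)
R_sample = 0.0111800 × (-60.91/1000 + 1) = 0.0111800 × 0.939090
R_sample = 0.0104990

0.0104990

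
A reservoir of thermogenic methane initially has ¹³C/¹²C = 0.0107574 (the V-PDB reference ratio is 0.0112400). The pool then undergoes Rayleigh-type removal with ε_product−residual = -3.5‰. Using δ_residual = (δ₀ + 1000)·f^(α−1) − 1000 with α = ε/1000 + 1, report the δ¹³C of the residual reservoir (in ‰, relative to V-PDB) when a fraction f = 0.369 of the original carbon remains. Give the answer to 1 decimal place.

-39.6‰

δ₀ = (0.0107574/0.0112400 − 1)×1000 = (0.957064 − 1)×1000 = -42.936‰
α − 1 = ε/1000 = -0.0035
f^(α−1) = 0.369^(-0.0035) = 1.003495
δ_res = (-42.936 + 1000) × 1.003495 − 1000 = 960.409 − 1000 = -39.59‰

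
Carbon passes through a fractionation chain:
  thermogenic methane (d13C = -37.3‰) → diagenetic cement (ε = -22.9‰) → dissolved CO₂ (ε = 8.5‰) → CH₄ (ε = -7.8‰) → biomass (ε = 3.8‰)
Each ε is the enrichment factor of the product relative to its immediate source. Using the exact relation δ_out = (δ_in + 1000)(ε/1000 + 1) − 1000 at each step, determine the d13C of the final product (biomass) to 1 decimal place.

step 1: δ = (-37.30 + 1000)·(-22.9/1000 + 1) − 1000 = -59.35‰
step 2: δ = (-59.35 + 1000)·(8.5/1000 + 1) − 1000 = -51.35‰
step 3: δ = (-51.35 + 1000)·(-7.8/1000 + 1) − 1000 = -58.75‰
step 4: δ = (-58.75 + 1000)·(3.8/1000 + 1) − 1000 = -55.17‰

-55.2‰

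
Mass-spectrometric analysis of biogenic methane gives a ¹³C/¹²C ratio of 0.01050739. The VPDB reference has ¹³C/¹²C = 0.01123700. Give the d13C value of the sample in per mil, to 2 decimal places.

-64.93 per mil

d13C = (R_sample / R_standard − 1) × 1000
R_sample / R_standard = 0.01050739 / 0.01123700 = 0.935071
d13C = (0.935071 − 1) × 1000 = -64.929 per mil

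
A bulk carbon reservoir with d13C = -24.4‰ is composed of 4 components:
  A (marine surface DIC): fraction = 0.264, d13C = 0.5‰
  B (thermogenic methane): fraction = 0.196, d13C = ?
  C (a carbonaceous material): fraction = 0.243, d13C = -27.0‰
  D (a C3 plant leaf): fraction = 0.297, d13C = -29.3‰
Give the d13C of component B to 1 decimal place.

-47.3‰

Isotope mass balance: δ_bulk = Σ fᵢ·δᵢ.
-24.4 = 0.264×(0.5) + 0.196×δ_B + 0.243×(-27.0) + 0.297×(-29.3)
0.196·δ_B = -24.4 − (-15.131) = -9.269
δ_B = -9.269 / 0.196 = -47.29‰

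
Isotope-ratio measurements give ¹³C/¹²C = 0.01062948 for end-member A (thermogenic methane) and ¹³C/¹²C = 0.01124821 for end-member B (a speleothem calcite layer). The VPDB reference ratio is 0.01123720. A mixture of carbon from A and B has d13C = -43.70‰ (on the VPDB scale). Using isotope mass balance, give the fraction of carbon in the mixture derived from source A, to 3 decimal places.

δ_A = (0.01062948/0.01123720 − 1)×1000 = (0.945919 − 1)×1000 = -54.081‰
δ_B = (0.01124821/0.01123720 − 1)×1000 = (1.000980 − 1)×1000 = 0.980‰
f_A = (δ_mix − δ_B)/(δ_A − δ_B) = (-43.70 − (0.980))/(-54.081 − (0.980))
f_A = -44.680 / -55.061 = 0.8115

0.811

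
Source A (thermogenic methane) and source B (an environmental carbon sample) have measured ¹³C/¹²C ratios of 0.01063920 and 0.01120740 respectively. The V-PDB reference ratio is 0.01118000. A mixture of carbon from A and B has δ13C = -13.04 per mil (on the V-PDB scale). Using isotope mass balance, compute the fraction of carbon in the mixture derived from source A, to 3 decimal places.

0.305

δ_A = (0.01063920/0.01118000 − 1)×1000 = (0.951628 − 1)×1000 = -48.372 per mil
δ_B = (0.01120740/0.01118000 − 1)×1000 = (1.002451 − 1)×1000 = 2.451 per mil
f_A = (δ_mix − δ_B)/(δ_A − δ_B) = (-13.04 − (2.451))/(-48.372 − (2.451))
f_A = -15.491 / -50.823 = 0.3048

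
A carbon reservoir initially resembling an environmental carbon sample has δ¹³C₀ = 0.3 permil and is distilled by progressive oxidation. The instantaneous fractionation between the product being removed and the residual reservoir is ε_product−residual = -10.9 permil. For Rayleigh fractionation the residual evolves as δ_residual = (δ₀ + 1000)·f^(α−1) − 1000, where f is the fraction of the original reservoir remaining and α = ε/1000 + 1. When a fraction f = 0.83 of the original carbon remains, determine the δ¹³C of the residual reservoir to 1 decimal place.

Rayleigh residual: δ_res = (δ₀ + 1000)·f^(α−1) − 1000
α = ε/1000 + 1 = 0.98910, so α − 1 = -0.01090
f^(α−1) = 0.83^(-0.01090) = 1.002033
δ_res = (0.3 + 1000) × 1.002033 − 1000 = 1002.334 − 1000 = 2.33 permil

2.3 permil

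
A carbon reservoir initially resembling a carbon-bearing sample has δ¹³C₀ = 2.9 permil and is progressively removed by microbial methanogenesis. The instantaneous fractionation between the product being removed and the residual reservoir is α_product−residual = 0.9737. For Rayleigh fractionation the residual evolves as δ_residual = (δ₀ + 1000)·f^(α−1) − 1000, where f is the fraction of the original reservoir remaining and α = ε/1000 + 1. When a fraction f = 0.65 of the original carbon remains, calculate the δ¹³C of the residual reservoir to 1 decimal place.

Rayleigh residual: δ_res = (δ₀ + 1000)·f^(α−1) − 1000
α − 1 = -0.02630
f^(α−1) = 0.65^(-0.02630) = 1.011394
δ_res = (2.9 + 1000) × 1.011394 − 1000 = 1014.327 − 1000 = 14.33 permil

14.3 permil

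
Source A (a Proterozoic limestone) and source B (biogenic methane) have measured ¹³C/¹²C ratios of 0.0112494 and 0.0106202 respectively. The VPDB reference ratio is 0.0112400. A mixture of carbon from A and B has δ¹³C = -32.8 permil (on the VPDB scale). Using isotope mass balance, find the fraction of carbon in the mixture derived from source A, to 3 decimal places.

δ_A = (0.0112494/0.0112400 − 1)×1000 = (1.000836 − 1)×1000 = 0.836 permil
δ_B = (0.0106202/0.0112400 − 1)×1000 = (0.944858 − 1)×1000 = -55.142 permil
f_A = (δ_mix − δ_B)/(δ_A − δ_B) = (-32.8 − (-55.142))/(0.836 − (-55.142))
f_A = 22.342 / 55.979 = 0.3991

0.399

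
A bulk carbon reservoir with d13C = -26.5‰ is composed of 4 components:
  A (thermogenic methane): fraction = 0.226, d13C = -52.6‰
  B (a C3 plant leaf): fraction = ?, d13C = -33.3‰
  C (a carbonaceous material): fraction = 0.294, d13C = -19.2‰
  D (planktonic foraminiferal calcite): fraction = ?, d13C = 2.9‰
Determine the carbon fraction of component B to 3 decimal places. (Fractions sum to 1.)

0.286

Let f_B and f_D be the unknown fractions; fractions sum to 1 so f_B + f_D = 0.480.
Mass balance: Σ fᵢ·δᵢ = δ_bulk ⇒ f_B·(-33.3) + f_D·(2.9) = -26.5 − (-17.532) = -8.968
Substitute f_D = 0.480 − f_B:
f_B·(-33.3 − 2.9) = -8.968 − 0.480×(2.9) = -10.360
f_B = -10.360 / -36.2 = 0.2862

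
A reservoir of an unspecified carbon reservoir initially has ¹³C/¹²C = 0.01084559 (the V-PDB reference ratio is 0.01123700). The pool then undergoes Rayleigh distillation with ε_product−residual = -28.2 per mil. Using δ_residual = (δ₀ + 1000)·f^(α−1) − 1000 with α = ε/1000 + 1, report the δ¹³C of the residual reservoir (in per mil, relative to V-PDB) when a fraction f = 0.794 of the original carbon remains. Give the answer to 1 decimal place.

-28.5 per mil

δ₀ = (0.01084559/0.01123700 − 1)×1000 = (0.965168 − 1)×1000 = -34.832 per mil
α − 1 = ε/1000 = -0.0282
f^(α−1) = 0.794^(-0.0282) = 1.006526
δ_res = (-34.832 + 1000) × 1.006526 − 1000 = 971.467 − 1000 = -28.53 per mil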